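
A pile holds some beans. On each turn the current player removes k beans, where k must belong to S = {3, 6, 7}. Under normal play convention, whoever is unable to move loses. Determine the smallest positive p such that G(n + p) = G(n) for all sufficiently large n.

10

n :  0  1  2  3  4  5  6  7  8  9 10 11 12 13 14 15 16 17 18 19 20 21
G :  0  0  0  1  1  1  2  2  2  3  0  0  0  1  1  1  2  2  2  3  0  0
G(n+10) = G(n) holds for n = 0,…,6 (a full window of length max(S) = 7), so the sequence is purely periodic with period 10.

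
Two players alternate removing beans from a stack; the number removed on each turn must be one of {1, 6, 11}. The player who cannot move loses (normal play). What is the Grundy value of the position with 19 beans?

0

G(0) = 0
G(1) = mex{0} = 1
G(2) = mex{1} = 0
G(3) = mex{0} = 1
G(4) = mex{1} = 0
G(5) = mex{0} = 1
G(6) = mex{1,0} = 2
G(7) = mex{2,1} = 0
G(8) = mex{0,0} = 1
G(9) = mex{1,1} = 0
G(10) = mex{0,0} = 1
G(11) = mex{1,1,0} = 2
G(12) = mex{2,2,1} = 0
G(13) = mex{0,0,0} = 1
G(14) = mex{1,1,1} = 0
G(15) = mex{0,0,0} = 1
G(16) = mex{1,1,1} = 0
G(17) = mex{0,2,2} = 1
G(18) = mex{1,0,0} = 2
G(19) = mex{2,1,1} = 0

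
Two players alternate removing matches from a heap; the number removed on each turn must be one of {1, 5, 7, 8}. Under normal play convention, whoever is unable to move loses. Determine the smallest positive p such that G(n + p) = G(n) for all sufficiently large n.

15

G(0) = 0
G(1) = mex{0} = 1
G(2) = mex{1} = 0
G(3) = mex{0} = 1
G(4) = mex{1} = 0
G(5) = mex{0,0} = 1
G(6) = mex{1,1} = 0
G(7) = mex{0,0,0} = 1
G(8) = mex{1,1,1,0} = 2
G(9) = mex{2,0,0,1} = 3
G(10) = mex{3,1,1,0} = 2
G(11) = mex{2,0,0,1} = 3
G(12) = mex{3,1,1,0} = 2
G(13) = mex{2,2,0,1} = 3
G(14) = mex{3,3,1,0} = 2
G(15) = mex{2,2,2,1} = 0
G(16) = mex{0,3,3,2} = 1
G(17) = mex{1,2,2,3} = 0
G(18) = mex{0,3,3,2} = 1
G(19) = mex{1,2,2,3} = 0
G(20) = mex{0,0,3,2} = 1
G(21) = mex{1,1,2,3} = 0
G(22) = mex{0,0,0,2} = 1
G(23) = mex{1,1,1,0} = 2
G(24) = mex{2,0,0,1} = 3
G(25) = mex{3,1,1,0} = 2
G(26) = mex{2,0,0,1} = 3
G(27) = mex{3,1,1,0} = 2
G(28) = mex{2,2,0,1} = 3
G(29) = mex{3,3,1,0} = 2
G(30) = mex{2,2,2,1} = 0
G(31) = mex{0,3,3,2} = 1
G(n+15) = G(n) holds for n = 0,…,7 (a full window of length max(S) = 8), so the sequence is purely periodic with period 15.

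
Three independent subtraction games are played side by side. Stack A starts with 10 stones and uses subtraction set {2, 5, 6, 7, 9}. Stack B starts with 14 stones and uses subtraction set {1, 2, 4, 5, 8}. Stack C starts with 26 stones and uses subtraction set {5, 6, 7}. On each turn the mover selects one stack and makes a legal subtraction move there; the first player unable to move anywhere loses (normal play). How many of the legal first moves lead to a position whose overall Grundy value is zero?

Stack A, S = {2, 5, 6, 7, 9}:
n :  0  1  2  3  4  5  6  7  8  9 10
G :  0  0  1  1  0  2  1  3  2  2  3
G_A(10) = 3.
Stack B, S = {1, 2, 4, 5, 8}:
n :  0  1  2  3  4  5  6  7  8  9 10 11 12 13 14
G :  0  1  2  0  1  2  0  1  2  0  1  2  0  1  2
G_B(14) = 2.
Stack C, S = {5, 6, 7}:
n :  0  1  2  3  4  5  6  7  8  9 10 11 12 13 14 15 16 17 18 19 20 21 22 23 24 25 26
G :  0  0  0  0  0  1  1  1  1  1  2  2  0  0  0  0  0  1  1  1  1  1  2  2  0  0  0
G_C(26) = 0.
Combined Grundy value = 3 ⊕ 2 ⊕ 0 = 1.
A winning move leaves total XOR = 0, i.e. changes one component's Grundy value g to g ⊕ X where X is the current total.
Stack A: need g' = 3⊕1 = 2. Options: 10−2→G=2, 10−5→G=2, 10−6→G=0, 10−7→G=1, 10−9→G=0. Hits: 2.
Stack B: need g' = 2⊕1 = 3. Options: 14−1→G=1, 14−2→G=0, 14−4→G=1, 14−5→G=0, 14−8→G=0. Hits: 0.
Stack C: need g' = 0⊕1 = 1. Options: 26−5→G=1, 26−6→G=1, 26−7→G=1. Hits: 3.

5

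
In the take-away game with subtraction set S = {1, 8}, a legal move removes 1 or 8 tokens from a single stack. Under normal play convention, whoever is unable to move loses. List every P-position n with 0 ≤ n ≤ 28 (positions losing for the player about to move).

G(0) = 0
G(1) = mex{0} = 1
G(2) = mex{1} = 0
G(3) = mex{0} = 1
G(4) = mex{1} = 0
G(5) = mex{0} = 1
G(6) = mex{1} = 0
G(7) = mex{0} = 1
G(8) = mex{1,0} = 2
G(9) = mex{2,1} = 0
G(10) = mex{0,0} = 1
G(11) = mex{1,1} = 0
G(12) = mex{0,0} = 1
G(13) = mex{1,1} = 0
G(14) = mex{0,0} = 1
G(15) = mex{1,1} = 0
G(16) = mex{0,2} = 1
G(17) = mex{1,0} = 2
G(18) = mex{2,1} = 0
G(19) = mex{0,0} = 1
G(20) = mex{1,1} = 0
G(21) = mex{0,0} = 1
G(22) = mex{1,1} = 0
G(23) = mex{0,0} = 1
G(24) = mex{1,1} = 0
G(25) = mex{0,2} = 1
G(26) = mex{1,0} = 2
G(27) = mex{2,1} = 0
G(28) = mex{0,0} = 1
P-positions are exactly the n with G(n) = 0.

0, 2, 4, 6, 9, 11, 13, 15, 18, 20, 22, 24, 27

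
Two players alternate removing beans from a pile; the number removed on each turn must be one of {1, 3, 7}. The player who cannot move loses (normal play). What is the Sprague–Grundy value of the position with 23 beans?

G(0) = 0
G(1) = mex{0} = 1
G(2) = mex{1} = 0
G(3) = mex{0,0} = 1
G(4) = mex{1,1} = 0
G(5) = mex{0,0} = 1
G(6) = mex{1,1} = 0
G(7) = mex{0,0,0} = 1
G(8) = mex{1,1,1} = 0
G(9) = mex{0,0,0} = 1
G(10) = mex{1,1,1} = 0
G(11) = mex{0,0,0} = 1
G(12) = mex{1,1,1} = 0
G(13) = mex{0,0,0} = 1
G(14) = mex{1,1,1} = 0
G(15) = mex{0,0,0} = 1
G(16) = mex{1,1,1} = 0
G(17) = mex{0,0,0} = 1
G(18) = mex{1,1,1} = 0
G(19) = mex{0,0,0} = 1
G(20) = mex{1,1,1} = 0
G(21) = mex{0,0,0} = 1
G(22) = mex{1,1,1} = 0
G(23) = mex{0,0,0} = 1

1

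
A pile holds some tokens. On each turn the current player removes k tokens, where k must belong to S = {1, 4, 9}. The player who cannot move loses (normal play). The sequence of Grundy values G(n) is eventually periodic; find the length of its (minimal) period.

5

G(0) = 0
G(1) = mex{0} = 1
G(2) = mex{1} = 0
G(3) = mex{0} = 1
G(4) = mex{1,0} = 2
G(5) = mex{2,1} = 0
G(6) = mex{0,0} = 1
G(7) = mex{1,1} = 0
G(8) = mex{0,2} = 1
G(9) = mex{1,0,0} = 2
G(10) = mex{2,1,1} = 0
G(11) = mex{0,0,0} = 1
G(12) = mex{1,1,1} = 0
G(13) = mex{0,2,2} = 1
G(14) = mex{1,0,0} = 2
G(15) = mex{2,1,1} = 0
G(n+5) = G(n) holds for n = 0,…,8 (a full window of length max(S) = 9), so the sequence is purely periodic with period 5.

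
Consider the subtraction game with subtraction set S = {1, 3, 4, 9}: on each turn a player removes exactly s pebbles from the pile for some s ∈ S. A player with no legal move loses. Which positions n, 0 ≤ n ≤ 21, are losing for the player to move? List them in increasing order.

n :  0  1  2  3  4  5  6  7  8  9 10 11 12 13 14 15 16 17 18 19 20 21
G :  0  1  0  1  2  3  2  0  1  4  3  2  0  1  0  1  2  3  2  0  1  4
P-positions are exactly the n with G(n) = 0.

0, 2, 7, 12, 14, 19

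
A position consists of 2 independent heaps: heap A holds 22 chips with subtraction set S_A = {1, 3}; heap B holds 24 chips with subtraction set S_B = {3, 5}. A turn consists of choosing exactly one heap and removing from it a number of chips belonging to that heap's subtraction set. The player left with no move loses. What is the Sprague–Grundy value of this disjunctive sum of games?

Heap A, S = {1, 3}:
G(0) = 0
G(1) = mex{0} = 1
G(2) = mex{1} = 0
G(3) = mex{0,0} = 1
G(4) = mex{1,1} = 0
G(5) = mex{0,0} = 1
G(6) = mex{1,1} = 0
G(7) = mex{0,0} = 1
G(8) = mex{1,1} = 0
G(9) = mex{0,0} = 1
G(10) = mex{1,1} = 0
G(11) = mex{0,0} = 1
G(12) = mex{1,1} = 0
G(13) = mex{0,0} = 1
G(14) = mex{1,1} = 0
G(15) = mex{0,0} = 1
G(16) = mex{1,1} = 0
G(17) = mex{0,0} = 1
G(18) = mex{1,1} = 0
G(19) = mex{0,0} = 1
G(20) = mex{1,1} = 0
G(21) = mex{0,0} = 1
G(22) = mex{1,1} = 0
G_A(22) = 0.
Heap B, S = {3, 5}:
n :  0  1  2  3  4  5  6  7  8  9 10 11 12 13 14 15 16 17 18 19 20 21 22 23 24
G :  0  0  0  1  1  1  2  2  0  0  0  1  1  1  2  2  0  0  0  1  1  1  2  2  0
G_B(24) = 0.
Combined Grundy value = 0 ⊕ 0 = 0.

0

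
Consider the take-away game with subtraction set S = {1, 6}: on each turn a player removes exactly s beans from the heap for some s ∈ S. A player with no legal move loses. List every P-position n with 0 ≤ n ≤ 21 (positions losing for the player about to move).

n :  0  1  2  3  4  5  6  7  8  9 10 11 12 13 14 15 16 17 18 19 20 21
G :  0  1  0  1  0  1  2  0  1  0  1  0  1  2  0  1  0  1  0  1  2  0
P-positions are exactly the n with G(n) = 0.

0, 2, 4, 7, 9, 11, 14, 16, 18, 21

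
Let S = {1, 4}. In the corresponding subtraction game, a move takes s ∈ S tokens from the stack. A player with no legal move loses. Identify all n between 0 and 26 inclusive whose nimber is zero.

0, 2, 5, 7, 10, 12, 15, 17, 20, 22, 25

n :  0  1  2  3  4  5  6  7  8  9 10 11 12 13 14 15 16 17 18 19 20 21 22 23 24 25 26
G :  0  1  0  1  2  0  1  0  1  2  0  1  0  1  2  0  1  0  1  2  0  1  0  1  2  0  1
P-positions are exactly the n with G(n) = 0.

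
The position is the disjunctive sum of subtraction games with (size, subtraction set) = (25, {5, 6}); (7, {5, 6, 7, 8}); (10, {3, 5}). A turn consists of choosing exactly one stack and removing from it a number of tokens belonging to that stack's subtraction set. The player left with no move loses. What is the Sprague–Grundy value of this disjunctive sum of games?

Stack A, S = {5, 6}:
G(0) = 0
G(1) = mex{} = 0
G(2) = mex{} = 0
G(3) = mex{} = 0
G(4) = mex{} = 0
G(5) = mex{0} = 1
G(6) = mex{0,0} = 1
G(7) = mex{0,0} = 1
G(8) = mex{0,0} = 1
G(9) = mex{0,0} = 1
G(10) = mex{1,0} = 2
G(11) = mex{1,1} = 0
G(12) = mex{1,1} = 0
G(13) = mex{1,1} = 0
G(14) = mex{1,1} = 0
G(15) = mex{2,1} = 0
G(16) = mex{0,2} = 1
G(17) = mex{0,0} = 1
G(18) = mex{0,0} = 1
G(19) = mex{0,0} = 1
G(20) = mex{0,0} = 1
G(21) = mex{1,0} = 2
G(22) = mex{1,1} = 0
G(23) = mex{1,1} = 0
G(24) = mex{1,1} = 0
G(25) = mex{1,1} = 0
G_A(25) = 0.
Stack B, S = {5, 6, 7, 8}:
n : 0 1 2 3 4 5 6 7
G : 0 0 0 0 0 1 1 1
G_B(7) = 1.
Stack C, S = {3, 5}:
n :  0  1  2  3  4  5  6  7  8  9 10
G :  0  0  0  1  1  1  2  2  0  0  0
G_C(10) = 0.
Combined Grundy value = 0 ⊕ 1 ⊕ 0 = 1.

1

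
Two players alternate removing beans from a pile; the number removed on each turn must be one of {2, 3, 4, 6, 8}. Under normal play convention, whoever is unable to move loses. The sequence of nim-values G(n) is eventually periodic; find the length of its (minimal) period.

G(0) = 0
G(1) = mex{} = 0
G(2) = mex{0} = 1
G(3) = mex{0,0} = 1
G(4) = mex{1,0,0} = 2
G(5) = mex{1,1,0} = 2
G(6) = mex{2,1,1,0} = 3
G(7) = mex{2,2,1,0} = 3
G(8) = mex{3,2,2,1,0} = 4
G(9) = mex{3,3,2,1,0} = 4
G(10) = mex{4,3,3,2,1} = 0
G(11) = mex{4,4,3,2,1} = 0
G(12) = mex{0,4,4,3,2} = 1
G(13) = mex{0,0,4,3,2} = 1
G(14) = mex{1,0,0,4,3} = 2
G(15) = mex{1,1,0,4,3} = 2
G(16) = mex{2,1,1,0,4} = 3
G(17) = mex{2,2,1,0,4} = 3
G(18) = mex{3,2,2,1,0} = 4
G(19) = mex{3,3,2,1,0} = 4
G(20) = mex{4,3,3,2,1} = 0
G(21) = mex{4,4,3,2,1} = 0
G(n+10) = G(n) holds for n = 0,…,7 (a full window of length max(S) = 8), so the sequence is purely periodic with period 10.

10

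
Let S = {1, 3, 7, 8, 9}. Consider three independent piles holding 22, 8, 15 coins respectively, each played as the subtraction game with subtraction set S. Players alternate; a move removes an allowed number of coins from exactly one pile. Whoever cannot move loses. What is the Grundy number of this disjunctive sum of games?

1

All piles use S = {1, 3, 7, 8, 9}:
n :  0  1  2  3  4  5  6  7  8  9 10 11 12 13 14 15 16 17 18 19 20 21 22
G :  0  1  0  1  0  1  0  1  2  3  2  3  2  3  2  3  0  1  0  1  0  1  0
Pile A: G(22) = 0.
Pile B: G(8) = 2.
Pile C: G(15) = 3.
Combined Grundy value = 0 ⊕ 2 ⊕ 3 = 1.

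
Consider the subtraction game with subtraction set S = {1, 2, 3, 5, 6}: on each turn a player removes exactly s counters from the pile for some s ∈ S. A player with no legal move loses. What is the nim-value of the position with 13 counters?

G(0) = 0
G(1) = mex{0} = 1
G(2) = mex{1,0} = 2
G(3) = mex{2,1,0} = 3
G(4) = mex{3,2,1} = 0
G(5) = mex{0,3,2,0} = 1
G(6) = mex{1,0,3,1,0} = 2
G(7) = mex{2,1,0,2,1} = 3
G(8) = mex{3,2,1,3,2} = 0
G(9) = mex{0,3,2,0,3} = 1
G(10) = mex{1,0,3,1,0} = 2
G(11) = mex{2,1,0,2,1} = 3
G(12) = mex{3,2,1,3,2} = 0
G(13) = mex{0,3,2,0,3} = 1

1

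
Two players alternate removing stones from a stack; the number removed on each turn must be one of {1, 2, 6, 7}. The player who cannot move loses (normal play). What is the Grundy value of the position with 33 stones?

G(0) = 0
G(1) = mex{0} = 1
G(2) = mex{1,0} = 2
G(3) = mex{2,1} = 0
G(4) = mex{0,2} = 1
G(5) = mex{1,0} = 2
G(6) = mex{2,1,0} = 3
G(7) = mex{3,2,1,0} = 4
G(8) = mex{4,3,2,1} = 0
G(9) = mex{0,4,0,2} = 1
G(10) = mex{1,0,1,0} = 2
G(11) = mex{2,1,2,1} = 0
G(12) = mex{0,2,3,2} = 1
G(13) = mex{1,0,4,3} = 2
G(14) = mex{2,1,0,4} = 3
G(15) = mex{3,2,1,0} = 4
G(16) = mex{4,3,2,1} = 0
G(17) = mex{0,4,0,2} = 1
G(18) = mex{1,0,1,0} = 2
G(19) = mex{2,1,2,1} = 0
G(20) = mex{0,2,3,2} = 1
G(21) = mex{1,0,4,3} = 2
G(22) = mex{2,1,0,4} = 3
G(23) = mex{3,2,1,0} = 4
G(24) = mex{4,3,2,1} = 0
G(25) = mex{0,4,0,2} = 1
G(26) = mex{1,0,1,0} = 2
G(27) = mex{2,1,2,1} = 0
G(28) = mex{0,2,3,2} = 1
G(29) = mex{1,0,4,3} = 2
G(30) = mex{2,1,0,4} = 3
G(31) = mex{3,2,1,0} = 4
G(32) = mex{4,3,2,1} = 0
G(33) = mex{0,4,0,2} = 1

1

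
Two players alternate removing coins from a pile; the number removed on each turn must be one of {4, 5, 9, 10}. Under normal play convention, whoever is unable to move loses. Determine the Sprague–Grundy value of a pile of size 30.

0

G(0) = 0
G(1) = mex{} = 0
G(2) = mex{} = 0
G(3) = mex{} = 0
G(4) = mex{0} = 1
G(5) = mex{0,0} = 1
G(6) = mex{0,0} = 1
G(7) = mex{0,0} = 1
G(8) = mex{1,0} = 2
G(9) = mex{1,1,0} = 2
G(10) = mex{1,1,0,0} = 2
G(11) = mex{1,1,0,0} = 2
G(12) = mex{2,1,0,0} = 3
G(13) = mex{2,2,1,0} = 3
G(14) = mex{2,2,1,1} = 0
G(15) = mex{2,2,1,1} = 0
G(16) = mex{3,2,1,1} = 0
G(17) = mex{3,3,2,1} = 0
G(18) = mex{0,3,2,2} = 1
G(19) = mex{0,0,2,2} = 1
G(20) = mex{0,0,2,2} = 1
G(21) = mex{0,0,3,2} = 1
G(22) = mex{1,0,3,3} = 2
G(23) = mex{1,1,0,3} = 2
G(24) = mex{1,1,0,0} = 2
G(25) = mex{1,1,0,0} = 2
G(26) = mex{2,1,0,0} = 3
G(27) = mex{2,2,1,0} = 3
G(28) = mex{2,2,1,1} = 0
G(29) = mex{2,2,1,1} = 0
G(30) = mex{3,2,1,1} = 0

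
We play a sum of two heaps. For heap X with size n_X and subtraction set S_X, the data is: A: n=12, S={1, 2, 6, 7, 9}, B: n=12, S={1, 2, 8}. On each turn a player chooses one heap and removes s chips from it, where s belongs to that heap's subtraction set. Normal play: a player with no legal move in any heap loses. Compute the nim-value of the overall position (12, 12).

Heap A, S = {1, 2, 6, 7, 9}:
G(0) = 0
G(1) = mex{0} = 1
G(2) = mex{1,0} = 2
G(3) = mex{2,1} = 0
G(4) = mex{0,2} = 1
G(5) = mex{1,0} = 2
G(6) = mex{2,1,0} = 3
G(7) = mex{3,2,1,0} = 4
G(8) = mex{4,3,2,1} = 0
G(9) = mex{0,4,0,2,0} = 1
G(10) = mex{1,0,1,0,1} = 2
G(11) = mex{2,1,2,1,2} = 0
G(12) = mex{0,2,3,2,0} = 1
G_A(12) = 1.
Heap B, S = {1, 2, 8}:
G(0) = 0
G(1) = mex{0} = 1
G(2) = mex{1,0} = 2
G(3) = mex{2,1} = 0
G(4) = mex{0,2} = 1
G(5) = mex{1,0} = 2
G(6) = mex{2,1} = 0
G(7) = mex{0,2} = 1
G(8) = mex{1,0,0} = 2
G(9) = mex{2,1,1} = 0
G(10) = mex{0,2,2} = 1
G(11) = mex{1,0,0} = 2
G(12) = mex{2,1,1} = 0
G_B(12) = 0.
Combined Grundy value = 1 ⊕ 0 = 1.

1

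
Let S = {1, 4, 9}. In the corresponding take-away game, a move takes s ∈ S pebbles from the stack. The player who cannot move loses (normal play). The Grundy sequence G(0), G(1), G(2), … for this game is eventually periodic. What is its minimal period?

G(0) = 0
G(1) = mex{0} = 1
G(2) = mex{1} = 0
G(3) = mex{0} = 1
G(4) = mex{1,0} = 2
G(5) = mex{2,1} = 0
G(6) = mex{0,0} = 1
G(7) = mex{1,1} = 0
G(8) = mex{0,2} = 1
G(9) = mex{1,0,0} = 2
G(10) = mex{2,1,1} = 0
G(11) = mex{0,0,0} = 1
G(12) = mex{1,1,1} = 0
G(13) = mex{0,2,2} = 1
G(14) = mex{1,0,0} = 2
G(15) = mex{2,1,1} = 0
G(n+5) = G(n) holds for n = 0,…,8 (a full window of length max(S) = 9), so the sequence is purely periodic with period 5.

5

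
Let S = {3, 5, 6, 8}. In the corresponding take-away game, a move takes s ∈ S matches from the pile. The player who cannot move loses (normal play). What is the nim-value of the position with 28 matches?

n :  0  1  2  3  4  5  6  7  8  9 10 11 12 13 14 15 16 17 18 19 20 21 22 23 24 25 26 27 28
G :  0  0  0  1  1  1  2  2  2  3  3  0  0  0  1  1  1  2  2  2  3  3  0  0  0  1  1  1  2

2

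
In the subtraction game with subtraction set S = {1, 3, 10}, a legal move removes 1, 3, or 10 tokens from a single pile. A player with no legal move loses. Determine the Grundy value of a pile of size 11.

3

G(0) = 0
G(1) = mex{0} = 1
G(2) = mex{1} = 0
G(3) = mex{0,0} = 1
G(4) = mex{1,1} = 0
G(5) = mex{0,0} = 1
G(6) = mex{1,1} = 0
G(7) = mex{0,0} = 1
G(8) = mex{1,1} = 0
G(9) = mex{0,0} = 1
G(10) = mex{1,1,0} = 2
G(11) = mex{2,0,1} = 3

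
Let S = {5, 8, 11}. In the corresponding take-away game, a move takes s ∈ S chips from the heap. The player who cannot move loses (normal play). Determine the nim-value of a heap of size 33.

n :  0  1  2  3  4  5  6  7  8  9 10 11 12 13 14 15 16 17 18 19 20 21 22 23 24 25 26 27 28 29 30 31 32 33
G :  0  0  0  0  0  1  1  1  1  1  2  2  2  2  2  3  0  0  0  0  0  1  1  1  1  1  2  2  2  2  2  3  0  0

0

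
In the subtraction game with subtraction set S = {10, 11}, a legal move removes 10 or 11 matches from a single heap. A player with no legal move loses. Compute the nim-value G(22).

G(0) = 0
G(1) = mex{} = 0
G(2) = mex{} = 0
G(3) = mex{} = 0
G(4) = mex{} = 0
G(5) = mex{} = 0
G(6) = mex{} = 0
G(7) = mex{} = 0
G(8) = mex{} = 0
G(9) = mex{} = 0
G(10) = mex{0} = 1
G(11) = mex{0,0} = 1
G(12) = mex{0,0} = 1
G(13) = mex{0,0} = 1
G(14) = mex{0,0} = 1
G(15) = mex{0,0} = 1
G(16) = mex{0,0} = 1
G(17) = mex{0,0} = 1
G(18) = mex{0,0} = 1
G(19) = mex{0,0} = 1
G(20) = mex{1,0} = 2
G(21) = mex{1,1} = 0
G(22) = mex{1,1} = 0

0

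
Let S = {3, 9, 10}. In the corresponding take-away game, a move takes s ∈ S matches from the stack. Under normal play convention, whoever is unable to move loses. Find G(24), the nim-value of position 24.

1

n :  0  1  2  3  4  5  6  7  8  9 10 11 12 13 14 15 16 17 18 19 20 21 22 23 24
G :  0  0  0  1  1  1  0  0  0  1  1  1  2  0  0  3  1  1  2  0  0  0  1  1  1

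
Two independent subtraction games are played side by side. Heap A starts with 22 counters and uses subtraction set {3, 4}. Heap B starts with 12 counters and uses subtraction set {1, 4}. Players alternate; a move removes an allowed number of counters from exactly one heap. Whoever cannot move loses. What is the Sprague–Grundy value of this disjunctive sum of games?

Heap A, S = {3, 4}:
G(0) = 0
G(1) = mex{} = 0
G(2) = mex{} = 0
G(3) = mex{0} = 1
G(4) = mex{0,0} = 1
G(5) = mex{0,0} = 1
G(6) = mex{1,0} = 2
G(7) = mex{1,1} = 0
G(8) = mex{1,1} = 0
G(9) = mex{2,1} = 0
G(10) = mex{0,2} = 1
G(11) = mex{0,0} = 1
G(12) = mex{0,0} = 1
G(13) = mex{1,0} = 2
G(14) = mex{1,1} = 0
G(15) = mex{1,1} = 0
G(16) = mex{2,1} = 0
G(17) = mex{0,2} = 1
G(18) = mex{0,0} = 1
G(19) = mex{0,0} = 1
G(20) = mex{1,0} = 2
G(21) = mex{1,1} = 0
G(22) = mex{1,1} = 0
G_A(22) = 0.
Heap B, S = {1, 4}:
n :  0  1  2  3  4  5  6  7  8  9 10 11 12
G :  0  1  0  1  2  0  1  0  1  2  0  1  0
G_B(12) = 0.
Combined Grundy value = 0 ⊕ 0 = 0.

0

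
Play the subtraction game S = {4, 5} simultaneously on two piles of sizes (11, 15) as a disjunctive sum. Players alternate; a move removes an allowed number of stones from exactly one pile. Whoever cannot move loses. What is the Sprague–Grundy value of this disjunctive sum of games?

All piles use S = {4, 5}:
n :  0  1  2  3  4  5  6  7  8  9 10 11 12 13 14 15
G :  0  0  0  0  1  1  1  1  2  0  0  0  0  1  1  1
Pile A: G(11) = 0.
Pile B: G(15) = 1.
Combined Grundy value = 0 ⊕ 1 = 1.

1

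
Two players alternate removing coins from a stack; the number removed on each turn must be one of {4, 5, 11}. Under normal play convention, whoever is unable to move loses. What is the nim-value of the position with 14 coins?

1

n :  0  1  2  3  4  5  6  7  8  9 10 11 12 13 14
G :  0  0  0  0  1  1  1  1  2  0  0  2  3  1  1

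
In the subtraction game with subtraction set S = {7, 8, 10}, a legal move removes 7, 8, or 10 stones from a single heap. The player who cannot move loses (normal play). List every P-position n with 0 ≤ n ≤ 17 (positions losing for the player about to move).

G(0) = 0
G(1) = mex{} = 0
G(2) = mex{} = 0
G(3) = mex{} = 0
G(4) = mex{} = 0
G(5) = mex{} = 0
G(6) = mex{} = 0
G(7) = mex{0} = 1
G(8) = mex{0,0} = 1
G(9) = mex{0,0} = 1
G(10) = mex{0,0,0} = 1
G(11) = mex{0,0,0} = 1
G(12) = mex{0,0,0} = 1
G(13) = mex{0,0,0} = 1
G(14) = mex{1,0,0} = 2
G(15) = mex{1,1,0} = 2
G(16) = mex{1,1,0} = 2
G(17) = mex{1,1,1} = 0
P-positions are exactly the n with G(n) = 0.

0, 1, 2, 3, 4, 5, 6, 17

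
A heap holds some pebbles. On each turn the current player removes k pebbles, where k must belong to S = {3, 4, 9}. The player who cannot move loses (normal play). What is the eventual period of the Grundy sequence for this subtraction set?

13

G(0) = 0
G(1) = mex{} = 0
G(2) = mex{} = 0
G(3) = mex{0} = 1
G(4) = mex{0,0} = 1
G(5) = mex{0,0} = 1
G(6) = mex{1,0} = 2
G(7) = mex{1,1} = 0
G(8) = mex{1,1} = 0
G(9) = mex{2,1,0} = 3
G(10) = mex{0,2,0} = 1
G(11) = mex{0,0,0} = 1
G(12) = mex{3,0,1} = 2
G(13) = mex{1,3,1} = 0
G(14) = mex{1,1,1} = 0
G(15) = mex{2,1,2} = 0
G(16) = mex{0,2,0} = 1
G(17) = mex{0,0,0} = 1
G(18) = mex{0,0,3} = 1
G(19) = mex{1,0,1} = 2
G(20) = mex{1,1,1} = 0
G(21) = mex{1,1,2} = 0
G(22) = mex{2,1,0} = 3
G(23) = mex{0,2,0} = 1
G(24) = mex{0,0,0} = 1
G(25) = mex{3,0,1} = 2
G(26) = mex{1,3,1} = 0
G(27) = mex{1,1,1} = 0
G(n+13) = G(n) holds for n = 0,…,8 (a full window of length max(S) = 9), so the sequence is purely periodic with period 13.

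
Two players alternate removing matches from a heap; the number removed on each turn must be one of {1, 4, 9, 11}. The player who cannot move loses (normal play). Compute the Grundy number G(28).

1

G(0) = 0
G(1) = mex{0} = 1
G(2) = mex{1} = 0
G(3) = mex{0} = 1
G(4) = mex{1,0} = 2
G(5) = mex{2,1} = 0
G(6) = mex{0,0} = 1
G(7) = mex{1,1} = 0
G(8) = mex{0,2} = 1
G(9) = mex{1,0,0} = 2
G(10) = mex{2,1,1} = 0
G(11) = mex{0,0,0,0} = 1
G(12) = mex{1,1,1,1} = 0
G(13) = mex{0,2,2,0} = 1
G(14) = mex{1,0,0,1} = 2
G(15) = mex{2,1,1,2} = 0
G(16) = mex{0,0,0,0} = 1
G(17) = mex{1,1,1,1} = 0
G(18) = mex{0,2,2,0} = 1
G(19) = mex{1,0,0,1} = 2
G(20) = mex{2,1,1,2} = 0
G(21) = mex{0,0,0,0} = 1
G(22) = mex{1,1,1,1} = 0
G(23) = mex{0,2,2,0} = 1
G(24) = mex{1,0,0,1} = 2
G(25) = mex{2,1,1,2} = 0
G(26) = mex{0,0,0,0} = 1
G(27) = mex{1,1,1,1} = 0
G(28) = mex{0,2,2,0} = 1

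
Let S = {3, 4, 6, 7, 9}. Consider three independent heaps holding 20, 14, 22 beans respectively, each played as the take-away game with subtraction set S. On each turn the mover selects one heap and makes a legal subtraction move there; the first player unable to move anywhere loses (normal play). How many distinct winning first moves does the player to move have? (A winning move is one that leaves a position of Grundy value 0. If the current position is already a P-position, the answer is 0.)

All heaps use S = {3, 4, 6, 7, 9}:
G(0) = 0
G(1) = mex{} = 0
G(2) = mex{} = 0
G(3) = mex{0} = 1
G(4) = mex{0,0} = 1
G(5) = mex{0,0} = 1
G(6) = mex{1,0,0} = 2
G(7) = mex{1,1,0,0} = 2
G(8) = mex{1,1,0,0} = 2
G(9) = mex{2,1,1,0,0} = 3
G(10) = mex{2,2,1,1,0} = 3
G(11) = mex{2,2,1,1,0} = 3
G(12) = mex{3,2,2,1,1} = 0
G(13) = mex{3,3,2,2,1} = 0
G(14) = mex{3,3,2,2,1} = 0
G(15) = mex{0,3,3,2,2} = 1
G(16) = mex{0,0,3,3,2} = 1
G(17) = mex{0,0,3,3,2} = 1
G(18) = mex{1,0,0,3,3} = 2
G(19) = mex{1,1,0,0,3} = 2
G(20) = mex{1,1,0,0,3} = 2
G(21) = mex{2,1,1,0,0} = 3
G(22) = mex{2,2,1,1,0} = 3
Heap A: G(20) = 2.
Heap B: G(14) = 0.
Heap C: G(22) = 3.
Combined Grundy value = 2 ⊕ 0 ⊕ 3 = 1.
A winning move leaves total XOR = 0, i.e. changes one component's Grundy value g to g ⊕ X where X is the current total.
Heap A: need g' = 2⊕1 = 3. Options: 20−3→G=1, 20−4→G=1, 20−6→G=0, 20−7→G=0, 20−9→G=3. Hits: 1.
Heap B: need g' = 0⊕1 = 1. Options: 14−3→G=3, 14−4→G=3, 14−6→G=2, 14−7→G=2, 14−9→G=1. Hits: 1.
Heap C: need g' = 3⊕1 = 2. Options: 22−3→G=2, 22−4→G=2, 22−6→G=1, 22−7→G=1, 22−9→G=0. Hits: 2.

4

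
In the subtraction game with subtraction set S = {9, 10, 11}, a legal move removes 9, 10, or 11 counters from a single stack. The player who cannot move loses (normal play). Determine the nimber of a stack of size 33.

1

G(0) = 0
G(1) = mex{} = 0
G(2) = mex{} = 0
G(3) = mex{} = 0
G(4) = mex{} = 0
G(5) = mex{} = 0
G(6) = mex{} = 0
G(7) = mex{} = 0
G(8) = mex{} = 0
G(9) = mex{0} = 1
G(10) = mex{0,0} = 1
G(11) = mex{0,0,0} = 1
G(12) = mex{0,0,0} = 1
G(13) = mex{0,0,0} = 1
G(14) = mex{0,0,0} = 1
G(15) = mex{0,0,0} = 1
G(16) = mex{0,0,0} = 1
G(17) = mex{0,0,0} = 1
G(18) = mex{1,0,0} = 2
G(19) = mex{1,1,0} = 2
G(20) = mex{1,1,1} = 0
G(21) = mex{1,1,1} = 0
G(22) = mex{1,1,1} = 0
G(23) = mex{1,1,1} = 0
G(24) = mex{1,1,1} = 0
G(25) = mex{1,1,1} = 0
G(26) = mex{1,1,1} = 0
G(27) = mex{2,1,1} = 0
G(28) = mex{2,2,1} = 0
G(29) = mex{0,2,2} = 1
G(30) = mex{0,0,2} = 1
G(31) = mex{0,0,0} = 1
G(32) = mex{0,0,0} = 1
G(33) = mex{0,0,0} = 1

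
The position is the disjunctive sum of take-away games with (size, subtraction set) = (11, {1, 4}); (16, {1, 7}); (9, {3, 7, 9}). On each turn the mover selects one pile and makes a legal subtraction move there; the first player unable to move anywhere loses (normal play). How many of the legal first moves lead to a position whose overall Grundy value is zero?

Pile A, S = {1, 4}:
G(0) = 0
G(1) = mex{0} = 1
G(2) = mex{1} = 0
G(3) = mex{0} = 1
G(4) = mex{1,0} = 2
G(5) = mex{2,1} = 0
G(6) = mex{0,0} = 1
G(7) = mex{1,1} = 0
G(8) = mex{0,2} = 1
G(9) = mex{1,0} = 2
G(10) = mex{2,1} = 0
G(11) = mex{0,0} = 1
G_A(11) = 1.
Pile B, S = {1, 7}:
n :  0  1  2  3  4  5  6  7  8  9 10 11 12 13 14 15 16
G :  0  1  0  1  0  1  0  1  0  1  0  1  0  1  0  1  0
G_B(16) = 0.
Pile C, S = {3, 7, 9}:
G(0) = 0
G(1) = mex{} = 0
G(2) = mex{} = 0
G(3) = mex{0} = 1
G(4) = mex{0} = 1
G(5) = mex{0} = 1
G(6) = mex{1} = 0
G(7) = mex{1,0} = 2
G(8) = mex{1,0} = 2
G(9) = mex{0,0,0} = 1
G_C(9) = 1.
Combined Grundy value = 1 ⊕ 0 ⊕ 1 = 0.
A winning move leaves total XOR = 0, i.e. changes one component's Grundy value g to g ⊕ X where X is the current total.
Pile A: target g' = 1⊕0 = 1, but every legal move changes the Grundy value (mex property), so 0 moves.
Pile B: target g' = 0⊕0 = 0, but every legal move changes the Grundy value (mex property), so 0 moves.
Pile C: target g' = 1⊕0 = 1, but every legal move changes the Grundy value (mex property), so 0 moves.

0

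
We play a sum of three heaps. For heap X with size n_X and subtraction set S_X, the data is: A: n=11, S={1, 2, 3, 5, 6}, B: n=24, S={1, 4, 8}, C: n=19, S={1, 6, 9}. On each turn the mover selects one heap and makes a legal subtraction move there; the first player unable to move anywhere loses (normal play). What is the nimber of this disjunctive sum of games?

Heap A, S = {1, 2, 3, 5, 6}:
G(0) = 0
G(1) = mex{0} = 1
G(2) = mex{1,0} = 2
G(3) = mex{2,1,0} = 3
G(4) = mex{3,2,1} = 0
G(5) = mex{0,3,2,0} = 1
G(6) = mex{1,0,3,1,0} = 2
G(7) = mex{2,1,0,2,1} = 3
G(8) = mex{3,2,1,3,2} = 0
G(9) = mex{0,3,2,0,3} = 1
G(10) = mex{1,0,3,1,0} = 2
G(11) = mex{2,1,0,2,1} = 3
G_A(11) = 3.
Heap B, S = {1, 4, 8}:
n :  0  1  2  3  4  5  6  7  8  9 10 11 12 13 14 15 16 17 18 19 20 21 22 23 24
G :  0  1  0  1  2  0  1  0  1  2  3  2  0  1  0  1  2  0  1  0  1  2  3  2  0
G_B(24) = 0.
Heap C, S = {1, 6, 9}:
G(0) = 0
G(1) = mex{0} = 1
G(2) = mex{1} = 0
G(3) = mex{0} = 1
G(4) = mex{1} = 0
G(5) = mex{0} = 1
G(6) = mex{1,0} = 2
G(7) = mex{2,1} = 0
G(8) = mex{0,0} = 1
G(9) = mex{1,1,0} = 2
G(10) = mex{2,0,1} = 3
G(11) = mex{3,1,0} = 2
G(12) = mex{2,2,1} = 0
G(13) = mex{0,0,0} = 1
G(14) = mex{1,1,1} = 0
G(15) = mex{0,2,2} = 1
G(16) = mex{1,3,0} = 2
G(17) = mex{2,2,1} = 0
G(18) = mex{0,0,2} = 1
G(19) = mex{1,1,3} = 0
G_C(19) = 0.
Combined Grundy value = 3 ⊕ 0 ⊕ 0 = 3.

3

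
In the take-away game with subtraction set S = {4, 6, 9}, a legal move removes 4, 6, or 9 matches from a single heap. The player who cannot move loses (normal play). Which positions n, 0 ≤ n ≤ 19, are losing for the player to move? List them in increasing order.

0, 1, 2, 3, 13, 14, 15, 16

G(0) = 0
G(1) = mex{} = 0
G(2) = mex{} = 0
G(3) = mex{} = 0
G(4) = mex{0} = 1
G(5) = mex{0} = 1
G(6) = mex{0,0} = 1
G(7) = mex{0,0} = 1
G(8) = mex{1,0} = 2
G(9) = mex{1,0,0} = 2
G(10) = mex{1,1,0} = 2
G(11) = mex{1,1,0} = 2
G(12) = mex{2,1,0} = 3
G(13) = mex{2,1,1} = 0
G(14) = mex{2,2,1} = 0
G(15) = mex{2,2,1} = 0
G(16) = mex{3,2,1} = 0
G(17) = mex{0,2,2} = 1
G(18) = mex{0,3,2} = 1
G(19) = mex{0,0,2} = 1
P-positions are exactly the n with G(n) = 0.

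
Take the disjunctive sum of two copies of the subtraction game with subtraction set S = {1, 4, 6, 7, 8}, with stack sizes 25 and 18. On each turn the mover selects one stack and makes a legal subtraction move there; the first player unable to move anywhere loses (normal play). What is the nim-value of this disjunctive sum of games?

6

All stacks use S = {1, 4, 6, 7, 8}:
n :  0  1  2  3  4  5  6  7  8  9 10 11 12 13 14 15 16 17 18 19 20 21 22 23 24 25
G :  0  1  0  1  2  0  1  2  3  2  3  4  5  3  0  1  0  1  2  0  1  2  3  2  3  4
Stack A: G(25) = 4.
Stack B: G(18) = 2.
Combined Grundy value = 4 ⊕ 2 = 6.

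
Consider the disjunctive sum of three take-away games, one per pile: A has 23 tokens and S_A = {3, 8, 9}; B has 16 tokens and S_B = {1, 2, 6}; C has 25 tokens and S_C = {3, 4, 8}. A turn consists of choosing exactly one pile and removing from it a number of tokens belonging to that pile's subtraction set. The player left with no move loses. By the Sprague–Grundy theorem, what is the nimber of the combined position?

2

Pile A, S = {3, 8, 9}:
n :  0  1  2  3  4  5  6  7  8  9 10 11 12 13 14 15 16 17 18 19 20 21 22 23
G :  0  0  0  1  1  1  0  0  2  1  1  3  0  0  2  1  1  0  0  0  1  1  1  0
G_A(23) = 0.
Pile B, S = {1, 2, 6}:
G(0) = 0
G(1) = mex{0} = 1
G(2) = mex{1,0} = 2
G(3) = mex{2,1} = 0
G(4) = mex{0,2} = 1
G(5) = mex{1,0} = 2
G(6) = mex{2,1,0} = 3
G(7) = mex{3,2,1} = 0
G(8) = mex{0,3,2} = 1
G(9) = mex{1,0,0} = 2
G(10) = mex{2,1,1} = 0
G(11) = mex{0,2,2} = 1
G(12) = mex{1,0,3} = 2
G(13) = mex{2,1,0} = 3
G(14) = mex{3,2,1} = 0
G(15) = mex{0,3,2} = 1
G(16) = mex{1,0,0} = 2
G_B(16) = 2.
Pile C, S = {3, 4, 8}:
G(0) = 0
G(1) = mex{} = 0
G(2) = mex{} = 0
G(3) = mex{0} = 1
G(4) = mex{0,0} = 1
G(5) = mex{0,0} = 1
G(6) = mex{1,0} = 2
G(7) = mex{1,1} = 0
G(8) = mex{1,1,0} = 2
G(9) = mex{2,1,0} = 3
G(10) = mex{0,2,0} = 1
G(11) = mex{2,0,1} = 3
G(12) = mex{3,2,1} = 0
G(13) = mex{1,3,1} = 0
G(14) = mex{3,1,2} = 0
G(15) = mex{0,3,0} = 1
G(16) = mex{0,0,2} = 1
G(17) = mex{0,0,3} = 1
G(18) = mex{1,0,1} = 2
G(19) = mex{1,1,3} = 0
G(20) = mex{1,1,0} = 2
G(21) = mex{2,1,0} = 3
G(22) = mex{0,2,0} = 1
G(23) = mex{2,0,1} = 3
G(24) = mex{3,2,1} = 0
G(25) = mex{1,3,1} = 0
G_C(25) = 0.
Combined Grundy value = 0 ⊕ 2 ⊕ 0 = 2.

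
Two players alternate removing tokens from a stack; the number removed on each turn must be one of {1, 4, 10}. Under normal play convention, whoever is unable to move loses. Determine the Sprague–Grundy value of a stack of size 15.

n :  0  1  2  3  4  5  6  7  8  9 10 11 12 13 14 15
G :  0  1  0  1  2  0  1  0  1  2  3  2  3  0  1  3

3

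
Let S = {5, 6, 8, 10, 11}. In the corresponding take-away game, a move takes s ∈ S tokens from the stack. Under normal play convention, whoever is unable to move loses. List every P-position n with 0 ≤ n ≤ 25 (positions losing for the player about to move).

G(0) = 0
G(1) = mex{} = 0
G(2) = mex{} = 0
G(3) = mex{} = 0
G(4) = mex{} = 0
G(5) = mex{0} = 1
G(6) = mex{0,0} = 1
G(7) = mex{0,0} = 1
G(8) = mex{0,0,0} = 1
G(9) = mex{0,0,0} = 1
G(10) = mex{1,0,0,0} = 2
G(11) = mex{1,1,0,0,0} = 2
G(12) = mex{1,1,0,0,0} = 2
G(13) = mex{1,1,1,0,0} = 2
G(14) = mex{1,1,1,0,0} = 2
G(15) = mex{2,1,1,1,0} = 3
G(16) = mex{2,2,1,1,1} = 0
G(17) = mex{2,2,1,1,1} = 0
G(18) = mex{2,2,2,1,1} = 0
G(19) = mex{2,2,2,1,1} = 0
G(20) = mex{3,2,2,2,1} = 0
G(21) = mex{0,3,2,2,2} = 1
G(22) = mex{0,0,2,2,2} = 1
G(23) = mex{0,0,3,2,2} = 1
G(24) = mex{0,0,0,2,2} = 1
G(25) = mex{0,0,0,3,2} = 1
P-positions are exactly the n with G(n) = 0.

0, 1, 2, 3, 4, 16, 17, 18, 19, 20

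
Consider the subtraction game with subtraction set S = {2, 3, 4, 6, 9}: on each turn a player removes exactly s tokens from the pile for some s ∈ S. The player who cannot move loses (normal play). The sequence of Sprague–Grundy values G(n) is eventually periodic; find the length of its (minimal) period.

G(0) = 0
G(1) = mex{} = 0
G(2) = mex{0} = 1
G(3) = mex{0,0} = 1
G(4) = mex{1,0,0} = 2
G(5) = mex{1,1,0} = 2
G(6) = mex{2,1,1,0} = 3
G(7) = mex{2,2,1,0} = 3
G(8) = mex{3,2,2,1} = 0
G(9) = mex{3,3,2,1,0} = 4
G(10) = mex{0,3,3,2,0} = 1
G(11) = mex{4,0,3,2,1} = 5
G(12) = mex{1,4,0,3,1} = 2
G(13) = mex{5,1,4,3,2} = 0
G(14) = mex{2,5,1,0,2} = 3
G(15) = mex{0,2,5,4,3} = 1
G(16) = mex{3,0,2,1,3} = 4
G(17) = mex{1,3,0,5,0} = 2
G(18) = mex{4,1,3,2,4} = 0
G(19) = mex{2,4,1,0,1} = 3
G(20) = mex{0,2,4,3,5} = 1
G(21) = mex{3,0,2,1,2} = 4
G(22) = mex{1,3,0,4,0} = 2
G(23) = mex{4,1,3,2,3} = 0
G(24) = mex{2,4,1,0,1} = 3
G(25) = mex{0,2,4,3,4} = 1
G(26) = mex{3,0,2,1,2} = 4
G(27) = mex{1,3,0,4,0} = 2
From n = 12 onward G(n+5) = G(n); since this holds over max(S) = 9 consecutive positions the period is 5 (pre-period 12).

5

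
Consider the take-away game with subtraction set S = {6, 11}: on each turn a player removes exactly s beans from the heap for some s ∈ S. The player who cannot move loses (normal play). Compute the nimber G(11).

1

n :  0  1  2  3  4  5  6  7  8  9 10 11
G :  0  0  0  0  0  0  1  1  1  1  1  1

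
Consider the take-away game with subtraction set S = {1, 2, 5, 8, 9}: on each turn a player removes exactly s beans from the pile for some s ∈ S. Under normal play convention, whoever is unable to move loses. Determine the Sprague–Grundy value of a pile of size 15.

2

G(0) = 0
G(1) = mex{0} = 1
G(2) = mex{1,0} = 2
G(3) = mex{2,1} = 0
G(4) = mex{0,2} = 1
G(5) = mex{1,0,0} = 2
G(6) = mex{2,1,1} = 0
G(7) = mex{0,2,2} = 1
G(8) = mex{1,0,0,0} = 2
G(9) = mex{2,1,1,1,0} = 3
G(10) = mex{3,2,2,2,1} = 0
G(11) = mex{0,3,0,0,2} = 1
G(12) = mex{1,0,1,1,0} = 2
G(13) = mex{2,1,2,2,1} = 0
G(14) = mex{0,2,3,0,2} = 1
G(15) = mex{1,0,0,1,0} = 2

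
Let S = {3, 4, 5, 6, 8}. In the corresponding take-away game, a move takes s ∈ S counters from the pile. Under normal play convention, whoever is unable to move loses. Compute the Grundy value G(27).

n :  0  1  2  3  4  5  6  7  8  9 10 11 12 13 14 15 16 17 18 19 20 21 22 23 24 25 26 27
G :  0  0  0  1  1  1  2  2  2  3  3  0  0  0  1  1  1  2  2  2  3  3  0  0  0  1  1  1

1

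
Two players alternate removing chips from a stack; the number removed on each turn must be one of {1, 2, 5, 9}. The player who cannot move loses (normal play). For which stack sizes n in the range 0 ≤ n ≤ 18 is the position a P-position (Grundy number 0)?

0, 3, 6, 10, 13, 16

G(0) = 0
G(1) = mex{0} = 1
G(2) = mex{1,0} = 2
G(3) = mex{2,1} = 0
G(4) = mex{0,2} = 1
G(5) = mex{1,0,0} = 2
G(6) = mex{2,1,1} = 0
G(7) = mex{0,2,2} = 1
G(8) = mex{1,0,0} = 2
G(9) = mex{2,1,1,0} = 3
G(10) = mex{3,2,2,1} = 0
G(11) = mex{0,3,0,2} = 1
G(12) = mex{1,0,1,0} = 2
G(13) = mex{2,1,2,1} = 0
G(14) = mex{0,2,3,2} = 1
G(15) = mex{1,0,0,0} = 2
G(16) = mex{2,1,1,1} = 0
G(17) = mex{0,2,2,2} = 1
G(18) = mex{1,0,0,3} = 2
P-positions are exactly the n with G(n) = 0.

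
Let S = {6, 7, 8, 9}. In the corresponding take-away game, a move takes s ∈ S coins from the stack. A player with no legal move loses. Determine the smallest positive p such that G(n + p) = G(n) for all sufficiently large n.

G(0) = 0
G(1) = mex{} = 0
G(2) = mex{} = 0
G(3) = mex{} = 0
G(4) = mex{} = 0
G(5) = mex{} = 0
G(6) = mex{0} = 1
G(7) = mex{0,0} = 1
G(8) = mex{0,0,0} = 1
G(9) = mex{0,0,0,0} = 1
G(10) = mex{0,0,0,0} = 1
G(11) = mex{0,0,0,0} = 1
G(12) = mex{1,0,0,0} = 2
G(13) = mex{1,1,0,0} = 2
G(14) = mex{1,1,1,0} = 2
G(15) = mex{1,1,1,1} = 0
G(16) = mex{1,1,1,1} = 0
G(17) = mex{1,1,1,1} = 0
G(18) = mex{2,1,1,1} = 0
G(19) = mex{2,2,1,1} = 0
G(20) = mex{2,2,2,1} = 0
G(21) = mex{0,2,2,2} = 1
G(22) = mex{0,0,2,2} = 1
G(23) = mex{0,0,0,2} = 1
G(24) = mex{0,0,0,0} = 1
G(25) = mex{0,0,0,0} = 1
G(26) = mex{0,0,0,0} = 1
G(27) = mex{1,0,0,0} = 2
G(28) = mex{1,1,0,0} = 2
G(29) = mex{1,1,1,0} = 2
G(30) = mex{1,1,1,1} = 0
G(31) = mex{1,1,1,1} = 0
G(n+15) = G(n) holds for n = 0,…,8 (a full window of length max(S) = 9), so the sequence is purely periodic with period 15.

15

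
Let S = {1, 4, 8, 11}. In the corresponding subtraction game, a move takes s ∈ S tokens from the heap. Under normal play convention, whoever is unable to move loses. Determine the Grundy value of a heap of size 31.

n :  0  1  2  3  4  5  6  7  8  9 10 11 12 13 14 15 16 17 18 19 20 21 22 23 24 25 26 27 28 29 30 31
G :  0  1  0  1  2  0  1  0  1  2  3  2  0  1  0  1  2  0  1  0  1  2  3  2  0  1  0  1  2  0  1  0

0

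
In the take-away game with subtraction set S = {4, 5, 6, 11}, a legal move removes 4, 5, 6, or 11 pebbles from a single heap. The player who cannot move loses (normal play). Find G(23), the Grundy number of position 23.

1

G(0) = 0
G(1) = mex{} = 0
G(2) = mex{} = 0
G(3) = mex{} = 0
G(4) = mex{0} = 1
G(5) = mex{0,0} = 1
G(6) = mex{0,0,0} = 1
G(7) = mex{0,0,0} = 1
G(8) = mex{1,0,0} = 2
G(9) = mex{1,1,0} = 2
G(10) = mex{1,1,1} = 0
G(11) = mex{1,1,1,0} = 2
G(12) = mex{2,1,1,0} = 3
G(13) = mex{2,2,1,0} = 3
G(14) = mex{0,2,2,0} = 1
G(15) = mex{2,0,2,1} = 3
G(16) = mex{3,2,0,1} = 4
G(17) = mex{3,3,2,1} = 0
G(18) = mex{1,3,3,1} = 0
G(19) = mex{3,1,3,2} = 0
G(20) = mex{4,3,1,2} = 0
G(21) = mex{0,4,3,0} = 1
G(22) = mex{0,0,4,2} = 1
G(23) = mex{0,0,0,3} = 1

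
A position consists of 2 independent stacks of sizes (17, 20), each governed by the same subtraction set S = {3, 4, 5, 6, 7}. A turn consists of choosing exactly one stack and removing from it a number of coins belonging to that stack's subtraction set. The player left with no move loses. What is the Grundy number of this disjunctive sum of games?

2

All stacks use S = {3, 4, 5, 6, 7}:
n :  0  1  2  3  4  5  6  7  8  9 10 11 12 13 14 15 16 17 18 19 20
G :  0  0  0  1  1  1  2  2  2  3  0  0  0  1  1  1  2  2  2  3  0
Stack A: G(17) = 2.
Stack B: G(20) = 0.
Combined Grundy value = 2 ⊕ 0 = 2.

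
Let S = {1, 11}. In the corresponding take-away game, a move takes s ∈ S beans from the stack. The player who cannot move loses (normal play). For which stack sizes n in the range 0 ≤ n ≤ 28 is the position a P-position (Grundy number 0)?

0, 2, 4, 6, 8, 10, 12, 14, 16, 18, 20, 22, 24, 26, 28

n :  0  1  2  3  4  5  6  7  8  9 10 11 12 13 14 15 16 17 18 19 20 21 22 23 24 25 26 27 28
G :  0  1  0  1  0  1  0  1  0  1  0  1  0  1  0  1  0  1  0  1  0  1  0  1  0  1  0  1  0
P-positions are exactly the n with G(n) = 0.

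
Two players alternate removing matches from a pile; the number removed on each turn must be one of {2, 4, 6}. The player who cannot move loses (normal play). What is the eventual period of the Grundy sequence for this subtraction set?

G(0) = 0
G(1) = mex{} = 0
G(2) = mex{0} = 1
G(3) = mex{0} = 1
G(4) = mex{1,0} = 2
G(5) = mex{1,0} = 2
G(6) = mex{2,1,0} = 3
G(7) = mex{2,1,0} = 3
G(8) = mex{3,2,1} = 0
G(9) = mex{3,2,1} = 0
G(10) = mex{0,3,2} = 1
G(11) = mex{0,3,2} = 1
G(12) = mex{1,0,3} = 2
G(13) = mex{1,0,3} = 2
G(14) = mex{2,1,0} = 3
G(15) = mex{2,1,0} = 3
G(16) = mex{3,2,1} = 0
G(17) = mex{3,2,1} = 0
G(n+8) = G(n) holds for n = 0,…,5 (a full window of length max(S) = 6), so the sequence is purely periodic with period 8.

8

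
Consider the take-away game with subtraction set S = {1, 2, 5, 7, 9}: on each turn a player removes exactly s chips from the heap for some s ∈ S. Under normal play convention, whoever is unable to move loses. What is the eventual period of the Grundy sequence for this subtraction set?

14

n :  0  1  2  3  4  5  6  7  8  9 10 11 12 13 14 15 16 17 18 19 20 21 22 23 24 25 26 27 28 29
G :  0  1  2  0  1  2  0  1  2  3  4  5  3  4  0  1  2  0  1  2  0  1  2  3  4  5  3  4  0  1
G(n+14) = G(n) holds for n = 0,…,8 (a full window of length max(S) = 9), so the sequence is purely periodic with period 14.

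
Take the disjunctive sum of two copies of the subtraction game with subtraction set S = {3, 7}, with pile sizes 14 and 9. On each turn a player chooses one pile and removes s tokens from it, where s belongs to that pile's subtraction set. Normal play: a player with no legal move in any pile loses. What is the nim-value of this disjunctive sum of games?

All piles use S = {3, 7}:
n :  0  1  2  3  4  5  6  7  8  9 10 11 12 13 14
G :  0  0  0  1  1  1  0  2  2  1  0  0  0  1  1
Pile A: G(14) = 1.
Pile B: G(9) = 1.
Combined Grundy value = 1 ⊕ 1 = 0.

0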